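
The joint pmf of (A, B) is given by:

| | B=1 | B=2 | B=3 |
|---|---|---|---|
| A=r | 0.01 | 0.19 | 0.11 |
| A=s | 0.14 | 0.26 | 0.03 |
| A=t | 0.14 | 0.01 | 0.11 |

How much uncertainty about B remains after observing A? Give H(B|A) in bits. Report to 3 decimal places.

1.187 bits

Chain rule: H(B|A) = H(A,B) − H(A).
Marginals: p(A) = (0.3100, 0.4300, 0.2600), p(B) = (0.2900, 0.4600, 0.2500).
H(A,B) = 2.7400 bits; H(A) = 1.5526 bits.
H(B|A) = 2.7400 − 1.5526 = 1.187 bits.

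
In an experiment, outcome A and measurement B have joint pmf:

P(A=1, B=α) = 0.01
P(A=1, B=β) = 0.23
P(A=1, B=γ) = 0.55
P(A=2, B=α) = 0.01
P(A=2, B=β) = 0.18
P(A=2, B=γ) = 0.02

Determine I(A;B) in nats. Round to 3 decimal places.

0.132 nats

Marginals: p(A) = (0.7900, 0.2100), p(B) = (0.0200, 0.4100, 0.5700).
I(A;B) = Σ p(x,y)·ln[p(x,y)/(p(x)p(y))].
  (1,α): 0.01·ln(0.6329) = -0.0046
  (1,β): 0.23·ln(0.7101) = -0.0787
  (1,γ): 0.55·ln(1.2214) = 0.1100
  (2,α): 0.01·ln(2.3810) = 0.0087
  (2,β): 0.18·ln(2.0906) = 0.1327
  (2,γ): 0.02·ln(0.1671) = -0.0358
Sum = 0.132 nats.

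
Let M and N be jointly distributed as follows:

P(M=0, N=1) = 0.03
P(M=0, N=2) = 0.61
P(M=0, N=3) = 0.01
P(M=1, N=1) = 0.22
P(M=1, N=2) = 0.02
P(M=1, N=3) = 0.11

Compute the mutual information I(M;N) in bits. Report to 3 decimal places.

0.624 bits

Marginals: p(M) = (0.6500, 0.3500), p(N) = (0.2500, 0.6300, 0.1200).
I(M;N) = Σ p(x,y)·log₂[p(x,y)/(p(x)p(y))].
  (0,1): 0.03·log₂(0.1846) = -0.0731
  (0,2): 0.61·log₂(1.4896) = 0.3507
  (0,3): 0.01·log₂(0.1282) = -0.0296
  (1,1): 0.22·log₂(2.5143) = 0.2926
  (1,2): 0.02·log₂(0.0907) = -0.0693
  (1,3): 0.11·log₂(2.6190) = 0.1528
Sum = 0.624 bits.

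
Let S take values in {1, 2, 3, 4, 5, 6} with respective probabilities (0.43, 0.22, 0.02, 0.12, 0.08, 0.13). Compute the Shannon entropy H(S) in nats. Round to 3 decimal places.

H(S) = −Σ p·ln p.
  −(0.43)·ln(0.43) = 0.3629
  −(0.22)·ln(0.22) = 0.3331
  −(0.02)·ln(0.02) = 0.0782
  −(0.12)·ln(0.12) = 0.2544
  −(0.08)·ln(0.08) = 0.2021
  −(0.13)·ln(0.13) = 0.2652
Sum: 0.3629 + 0.3331 + 0.0782 + 0.2544 + 0.2021 + 0.2652 = 1.496 nats.

1.496 nats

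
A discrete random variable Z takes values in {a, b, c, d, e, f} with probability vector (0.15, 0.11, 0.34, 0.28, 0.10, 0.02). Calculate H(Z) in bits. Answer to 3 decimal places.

H(Z) = −Σ p·log₂ p.
  −(0.15)·log₂(0.15) = 0.4105
  −(0.11)·log₂(0.11) = 0.3503
  −(0.34)·log₂(0.34) = 0.5292
  −(0.28)·log₂(0.28) = 0.5142
  −(0.10)·log₂(0.10) = 0.3322
  −(0.02)·log₂(0.02) = 0.1129
Sum: 0.4105 + 0.3503 + 0.5292 + 0.5142 + 0.3322 + 0.1129 = 2.249 bits.

2.249 bits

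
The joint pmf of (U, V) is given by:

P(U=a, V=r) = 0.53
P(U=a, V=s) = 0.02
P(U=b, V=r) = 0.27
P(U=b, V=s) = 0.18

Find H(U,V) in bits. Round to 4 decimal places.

1.5537 bits

H(U,V) = −Σ p(x,y)·log₂ p(x,y) over all 4 cells.
  cell (a,r): −0.53·log₂0.53 = 0.48545
  cell (a,s): −0.02·log₂0.02 = 0.11288
  cell (b,r): −0.27·log₂0.27 = 0.51002
  cell (b,s): −0.18·log₂0.18 = 0.44531
Sum = 1.5537 bits.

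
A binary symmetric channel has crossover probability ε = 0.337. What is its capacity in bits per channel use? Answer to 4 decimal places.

Binary symmetric channel: C = 1 − h₂(ε) where h₂ is the binary entropy function.
h₂(0.337) = −0.337·log₂0.337 − 0.663·log₂0.663 = 0.9219.
C = 1 − 0.9219 = 0.0781 bits per channel use.

0.0781 bits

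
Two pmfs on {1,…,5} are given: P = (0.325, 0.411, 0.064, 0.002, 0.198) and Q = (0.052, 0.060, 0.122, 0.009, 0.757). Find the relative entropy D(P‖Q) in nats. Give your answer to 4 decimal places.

D(P‖Q) = Σ p·ln(p/q).
  0.325·ln(0.325/0.052) = 0.59559
  0.411·ln(0.411/0.060) = 0.79087
  0.064·ln(0.064/0.122) = -0.04129
  0.002·ln(0.002/0.009) = -0.00301
  0.198·ln(0.198/0.757) = -0.26554
D(P‖Q) = 1.0766 nats.

1.0766 nats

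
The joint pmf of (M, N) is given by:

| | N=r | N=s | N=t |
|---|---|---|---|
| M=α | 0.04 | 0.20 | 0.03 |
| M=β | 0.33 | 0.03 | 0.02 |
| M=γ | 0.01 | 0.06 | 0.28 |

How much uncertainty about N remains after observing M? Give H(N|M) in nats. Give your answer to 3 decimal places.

0.588 nats

Chain rule: H(N|M) = H(M,N) − H(M).
Marginals: p(M) = (0.2700, 0.3800, 0.3500), p(N) = (0.3800, 0.2900, 0.3300).
H(M,N) = 1.6764 nats; H(M) = 1.0886 nats.
H(N|M) = 1.6764 − 1.0886 = 0.588 nats.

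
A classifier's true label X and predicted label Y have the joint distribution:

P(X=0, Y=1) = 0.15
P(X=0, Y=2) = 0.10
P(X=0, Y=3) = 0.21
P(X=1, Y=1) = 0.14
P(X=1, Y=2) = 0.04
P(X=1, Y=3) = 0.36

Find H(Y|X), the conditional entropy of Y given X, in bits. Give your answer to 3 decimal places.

1.334 bits

Chain rule: H(Y|X) = H(X,Y) − H(X).
Marginals: p(X) = (0.4600, 0.5400), p(Y) = (0.2900, 0.1400, 0.5700).
H(X,Y) = 2.3290 bits; H(X) = 0.9954 bits.
H(Y|X) = 2.3290 − 0.9954 = 1.334 bits.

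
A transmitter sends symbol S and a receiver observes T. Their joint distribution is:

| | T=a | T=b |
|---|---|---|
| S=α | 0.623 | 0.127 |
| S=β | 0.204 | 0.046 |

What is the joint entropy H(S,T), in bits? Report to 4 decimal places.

H(S,T) = −Σ p(x,y)·log₂ p(x,y) over all 4 cells.
  cell (α,a): −0.623·log₂0.623 = 0.42532
  cell (α,b): −0.127·log₂0.127 = 0.37809
  cell (β,a): −0.204·log₂0.204 = 0.46785
  cell (β,b): −0.046·log₂0.046 = 0.20434
Sum = 1.4756 bits.

1.4756 bits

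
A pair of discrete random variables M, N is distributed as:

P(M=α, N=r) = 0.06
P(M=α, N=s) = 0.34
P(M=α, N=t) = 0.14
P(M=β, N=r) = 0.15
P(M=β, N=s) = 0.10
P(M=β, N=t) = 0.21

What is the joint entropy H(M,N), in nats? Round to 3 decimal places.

1.653 nats

H(M,N) = −Σ p(x,y)·ln p(x,y) over all 6 cells.
  cell (α,r): −0.06·ln0.06 = 0.1688
  cell (α,s): −0.34·ln0.34 = 0.3668
  cell (α,t): −0.14·ln0.14 = 0.2753
  cell (β,r): −0.15·ln0.15 = 0.2846
  cell (β,s): −0.10·ln0.10 = 0.2303
  cell (β,t): −0.21·ln0.21 = 0.3277
Sum = 1.653 nats.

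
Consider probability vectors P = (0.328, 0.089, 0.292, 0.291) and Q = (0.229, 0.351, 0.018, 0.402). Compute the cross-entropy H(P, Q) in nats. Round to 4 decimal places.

H(P,Q) = −Σ p·ln q.
  −0.328·ln(0.229) = 0.48348
  −0.089·ln(0.351) = 0.09318
  −0.292·ln(0.018) = 1.17308
  −0.291·ln(0.402) = 0.26519
H(P,Q) = 2.0149 nats.

2.0149 nats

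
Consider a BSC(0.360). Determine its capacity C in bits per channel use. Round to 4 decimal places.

0.0573 bits

Binary symmetric channel: C = 1 − h₂(ε) where h₂ is the binary entropy function.
h₂(0.360) = −0.360·log₂0.360 − 0.640·log₂0.640 = 0.9427.
C = 1 − 0.9427 = 0.0573 bits per channel use.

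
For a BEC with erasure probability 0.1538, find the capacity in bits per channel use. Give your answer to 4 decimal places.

0.8462 bits

Binary erasure channel: capacity C = 1 − ε.
C = 1 − 0.1538 = 0.8462 bits per channel use.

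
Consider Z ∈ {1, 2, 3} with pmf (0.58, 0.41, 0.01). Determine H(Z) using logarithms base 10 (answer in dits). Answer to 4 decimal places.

H(Z) = −Σ p·log₁₀ p.
  −(0.58)·log₁₀(0.58) = 0.13721
  −(0.41)·log₁₀(0.41) = 0.15876
  −(0.01)·log₁₀(0.01) = 0.02000
Sum: 0.13721 + 0.15876 + 0.02000 = 0.3160 dits.

0.3160 dits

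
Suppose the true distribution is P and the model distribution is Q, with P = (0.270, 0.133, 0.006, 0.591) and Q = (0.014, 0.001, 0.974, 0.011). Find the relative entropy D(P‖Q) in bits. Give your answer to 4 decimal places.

D(P‖Q) = Σ p·log₂(p/q).
  0.270·log₂(0.270/0.014) = 1.15275
  0.133·log₂(0.133/0.001) = 0.93835
  0.006·log₂(0.006/0.974) = -0.04406
  0.591·log₂(0.591/0.011) = 3.39682
D(P‖Q) = 5.4439 bits.

5.4439 bits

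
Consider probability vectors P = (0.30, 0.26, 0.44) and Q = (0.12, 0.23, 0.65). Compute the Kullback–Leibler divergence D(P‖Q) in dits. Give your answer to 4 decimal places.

0.0587 dits

D(P‖Q) = Σ p·log₁₀(p/q).
  0.30·log₁₀(0.30/0.12) = 0.11938
  0.26·log₁₀(0.26/0.23) = 0.01384
  0.44·log₁₀(0.44/0.65) = -0.07456
D(P‖Q) = 0.0587 dits.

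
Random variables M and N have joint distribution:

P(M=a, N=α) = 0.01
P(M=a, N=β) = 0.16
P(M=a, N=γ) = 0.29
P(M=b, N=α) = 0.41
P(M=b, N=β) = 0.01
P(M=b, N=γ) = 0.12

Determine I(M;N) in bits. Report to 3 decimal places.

0.515 bits

Marginals: p(M) = (0.4600, 0.5400), p(N) = (0.4200, 0.1700, 0.4100).
I(M;N) = H(M) + H(N) − H(M,N).
H(M) = 0.9954, H(N) = 1.4876, H(M,N) = 1.9682.
I(M;N) = 0.9954 + 1.4876 − 1.9682 = 0.515 bits.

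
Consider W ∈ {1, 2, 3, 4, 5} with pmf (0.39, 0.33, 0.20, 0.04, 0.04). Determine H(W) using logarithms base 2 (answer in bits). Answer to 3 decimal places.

H(W) = −Σ p·log₂ p.
  −(0.39)·log₂(0.39) = 0.5298
  −(0.33)·log₂(0.33) = 0.5278
  −(0.20)·log₂(0.20) = 0.4644
  −(0.04)·log₂(0.04) = 0.1858
  −(0.04)·log₂(0.04) = 0.1858
Sum: 0.5298 + 0.5278 + 0.4644 + 0.1858 + 0.1858 = 1.894 bits.

1.894 bits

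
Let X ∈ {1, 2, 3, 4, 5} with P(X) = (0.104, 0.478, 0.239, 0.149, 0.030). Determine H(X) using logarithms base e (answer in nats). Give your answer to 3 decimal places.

1.319 nats

H(X) = −Σ p·ln p.
  −(0.104)·ln(0.104) = 0.2354
  −(0.478)·ln(0.478) = 0.3528
  −(0.239)·ln(0.239) = 0.3421
  −(0.149)·ln(0.149) = 0.2837
  −(0.030)·ln(0.030) = 0.1052
Sum: 0.2354 + 0.3528 + 0.3421 + 0.2837 + 0.1052 = 1.319 nats.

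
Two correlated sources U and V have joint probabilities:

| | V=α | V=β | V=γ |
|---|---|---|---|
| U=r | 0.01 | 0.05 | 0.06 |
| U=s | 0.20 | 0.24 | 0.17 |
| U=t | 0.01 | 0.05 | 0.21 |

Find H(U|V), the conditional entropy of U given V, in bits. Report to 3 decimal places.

Marginals: p(U) = (0.1200, 0.6100, 0.2700), p(V) = (0.2200, 0.3400, 0.4400).
H(U|V) = Σ p(V) · H(U|V=·).
  V=α: p=0.2200, H(U|V=α) = 0.5304
  V=β: p=0.3400, H(U|V=β) = 1.1681
  V=γ: p=0.4400, H(U|V=γ) = 1.4314
Weighted sum = 1.144 bits.

1.144 bits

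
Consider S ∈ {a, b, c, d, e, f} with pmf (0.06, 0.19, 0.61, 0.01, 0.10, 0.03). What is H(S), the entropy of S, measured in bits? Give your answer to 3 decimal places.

H(S) = −Σ p·log₂ p.
  −(0.06)·log₂(0.06) = 0.2435
  −(0.19)·log₂(0.19) = 0.4552
  −(0.61)·log₂(0.61) = 0.4350
  −(0.01)·log₂(0.01) = 0.0664
  −(0.10)·log₂(0.10) = 0.3322
  −(0.03)·log₂(0.03) = 0.1518
Sum: 0.2435 + 0.4552 + 0.4350 + 0.0664 + 0.3322 + 0.1518 = 1.684 bits.

1.684 bits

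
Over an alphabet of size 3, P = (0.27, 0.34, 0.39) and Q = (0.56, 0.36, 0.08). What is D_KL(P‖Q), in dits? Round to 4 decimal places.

D(P‖Q) = Σ p·log₁₀(p/q).
  0.27·log₁₀(0.27/0.56) = -0.08554
  0.34·log₁₀(0.34/0.36) = -0.00844
  0.39·log₁₀(0.39/0.08) = 0.26831
D(P‖Q) = 0.1743 dits.

0.1743 dits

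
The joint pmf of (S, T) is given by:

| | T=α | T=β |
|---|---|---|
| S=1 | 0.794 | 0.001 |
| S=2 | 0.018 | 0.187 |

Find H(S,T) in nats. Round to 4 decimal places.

0.5759 nats

H(S,T) = −Σ p(x,y)·ln p(x,y) over all 4 cells.
  cell (1,α): −0.794·ln0.794 = 0.18315
  cell (1,β): −0.001·ln0.001 = 0.00691
  cell (2,α): −0.018·ln0.018 = 0.07231
  cell (2,β): −0.187·ln0.187 = 0.31353
Sum = 0.5759 nats.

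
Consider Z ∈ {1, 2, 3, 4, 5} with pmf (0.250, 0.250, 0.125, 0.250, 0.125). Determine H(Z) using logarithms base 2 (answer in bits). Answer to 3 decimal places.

H(Z) = −Σ p·log₂ p.
  −(0.250)·log₂(0.250) = 0.5000
  −(0.250)·log₂(0.250) = 0.5000
  −(0.125)·log₂(0.125) = 0.3750
  −(0.250)·log₂(0.250) = 0.5000
  −(0.125)·log₂(0.125) = 0.3750
Sum: 0.5000 + 0.5000 + 0.3750 + 0.5000 + 0.3750 = 2.250 bits.

2.250 bits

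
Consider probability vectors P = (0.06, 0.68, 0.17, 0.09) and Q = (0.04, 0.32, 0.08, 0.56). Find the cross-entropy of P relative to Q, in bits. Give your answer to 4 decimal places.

H(P,Q) = −Σ p·log₂ q.
  −0.06·log₂(0.04) = 0.27863
  −0.68·log₂(0.32) = 1.11782
  −0.17·log₂(0.08) = 0.61946
  −0.09·log₂(0.56) = 0.07529
H(P,Q) = 2.0912 bits.

2.0912 bits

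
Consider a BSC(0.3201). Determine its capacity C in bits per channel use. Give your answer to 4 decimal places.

Binary symmetric channel: C = 1 − h₂(ε) where h₂ is the binary entropy function.
h₂(0.3201) = −0.3201·log₂0.3201 − 0.6799·log₂0.6799 = 0.9045.
C = 1 − 0.9045 = 0.0955 bits per channel use.

0.0955 bits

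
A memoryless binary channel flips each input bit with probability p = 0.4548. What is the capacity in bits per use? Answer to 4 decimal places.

Binary symmetric channel: C = 1 − h₂(ε) where h₂ is the binary entropy function.
h₂(0.4548) = −0.4548·log₂0.4548 − 0.5452·log₂0.5452 = 0.9941.
C = 1 − 0.9941 = 0.0059 bits per channel use.

0.0059 bits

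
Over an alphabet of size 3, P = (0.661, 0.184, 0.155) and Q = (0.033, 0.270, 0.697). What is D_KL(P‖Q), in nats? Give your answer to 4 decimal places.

1.6776 nats

D(P‖Q) = Σ p·ln(p/q).
  0.661·ln(0.661/0.033) = 1.98118
  0.184·ln(0.184/0.270) = -0.07056
  0.155·ln(0.155/0.697) = -0.23302
D(P‖Q) = 1.6776 nats.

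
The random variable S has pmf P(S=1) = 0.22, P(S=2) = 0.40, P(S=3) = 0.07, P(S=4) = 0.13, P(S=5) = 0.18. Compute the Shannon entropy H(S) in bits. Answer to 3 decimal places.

2.106 bits

H(S) = −Σ p·log₂ p.
  −(0.22)·log₂(0.22) = 0.4806
  −(0.40)·log₂(0.40) = 0.5288
  −(0.07)·log₂(0.07) = 0.2686
  −(0.13)·log₂(0.13) = 0.3826
  −(0.18)·log₂(0.18) = 0.4453
Sum: 0.4806 + 0.5288 + 0.2686 + 0.3826 + 0.4453 = 2.106 bits.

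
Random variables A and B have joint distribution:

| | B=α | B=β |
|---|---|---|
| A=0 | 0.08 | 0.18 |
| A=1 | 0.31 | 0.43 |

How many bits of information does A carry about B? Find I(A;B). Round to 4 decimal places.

Marginals: p(A) = (0.2600, 0.7400), p(B) = (0.3900, 0.6100).
I(A;B) = Σ p(x,y)·log₂[p(x,y)/(p(x)p(y))].
  (0,α): 0.08·log₂(0.7890) = -0.02736
  (0,β): 0.18·log₂(1.1349) = 0.03287
  (1,α): 0.31·log₂(1.0742) = 0.03199
  (1,β): 0.43·log₂(0.9526) = -0.03013
Sum = 0.0074 bits.

0.0074 bits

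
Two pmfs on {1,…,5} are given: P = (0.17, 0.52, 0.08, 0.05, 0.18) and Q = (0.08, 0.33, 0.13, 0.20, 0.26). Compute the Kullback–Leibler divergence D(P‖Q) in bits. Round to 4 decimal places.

D(P‖Q) = Σ p·log₂(p/q).
  0.17·log₂(0.17/0.08) = 0.18487
  0.52·log₂(0.52/0.33) = 0.34114
  0.08·log₂(0.08/0.13) = -0.05604
  0.05·log₂(0.05/0.20) = -0.10000
  0.18·log₂(0.18/0.26) = -0.09549
D(P‖Q) = 0.2745 bits.

0.2745 bits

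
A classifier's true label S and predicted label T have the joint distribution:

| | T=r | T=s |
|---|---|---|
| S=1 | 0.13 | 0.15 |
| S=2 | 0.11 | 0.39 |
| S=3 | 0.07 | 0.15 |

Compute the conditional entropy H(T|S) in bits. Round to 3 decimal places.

0.858 bits

Marginals: p(S) = (0.2800, 0.5000, 0.2200), p(T) = (0.3100, 0.6900).
H(T|S) = Σ p(S) · H(T|S=·).
  S=1: p=0.2800, H(T|S=1) = 0.9963
  S=2: p=0.5000, H(T|S=2) = 0.7602
  S=3: p=0.2200, H(T|S=3) = 0.9024
Weighted sum = 0.858 bits.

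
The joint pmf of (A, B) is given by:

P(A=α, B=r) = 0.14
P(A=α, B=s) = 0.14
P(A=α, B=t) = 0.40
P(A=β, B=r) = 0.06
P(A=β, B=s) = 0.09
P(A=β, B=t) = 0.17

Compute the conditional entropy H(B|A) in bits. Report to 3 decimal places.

Marginals: p(A) = (0.6800, 0.3200), p(B) = (0.2000, 0.2300, 0.5700).
H(B|A) = Σ p(A) · H(B|A=·).
  A=α: p=0.6800, H(B|A=α) = 1.3892
  A=β: p=0.3200, H(B|A=β) = 1.4523
Weighted sum = 1.409 bits.

1.409 bits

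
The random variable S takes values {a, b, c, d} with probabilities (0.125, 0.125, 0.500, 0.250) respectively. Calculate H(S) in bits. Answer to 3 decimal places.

H(S) = −Σ p·log₂ p.
  −(0.125)·log₂(0.125) = 0.3750
  −(0.125)·log₂(0.125) = 0.3750
  −(0.500)·log₂(0.500) = 0.5000
  −(0.250)·log₂(0.250) = 0.5000
Sum: 0.3750 + 0.3750 + 0.5000 + 0.5000 = 1.750 bits.

1.750 bits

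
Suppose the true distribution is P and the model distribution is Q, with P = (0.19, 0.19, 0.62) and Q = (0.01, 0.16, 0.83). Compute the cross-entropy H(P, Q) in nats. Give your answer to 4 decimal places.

H(P,Q) = −Σ p·ln q.
  −0.19·ln(0.01) = 0.87498
  −0.19·ln(0.16) = 0.34819
  −0.62·ln(0.83) = 0.11552
H(P,Q) = 1.3387 nats.

1.3387 nats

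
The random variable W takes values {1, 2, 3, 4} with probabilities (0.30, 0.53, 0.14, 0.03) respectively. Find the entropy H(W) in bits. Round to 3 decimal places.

1.555 bits

H(W) = −Σ p·log₂ p.
  −(0.30)·log₂(0.30) = 0.5211
  −(0.53)·log₂(0.53) = 0.4854
  −(0.14)·log₂(0.14) = 0.3971
  −(0.03)·log₂(0.03) = 0.1518
Sum: 0.5211 + 0.4854 + 0.3971 + 0.1518 = 1.555 bits.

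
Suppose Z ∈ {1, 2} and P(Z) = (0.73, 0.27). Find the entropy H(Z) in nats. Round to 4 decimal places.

0.5833 nats

H(Z) = −Σ p·ln p.
  −(0.73)·ln(0.73) = 0.22974
  −(0.27)·ln(0.27) = 0.35352
Sum: 0.22974 + 0.35352 = 0.5833 nats.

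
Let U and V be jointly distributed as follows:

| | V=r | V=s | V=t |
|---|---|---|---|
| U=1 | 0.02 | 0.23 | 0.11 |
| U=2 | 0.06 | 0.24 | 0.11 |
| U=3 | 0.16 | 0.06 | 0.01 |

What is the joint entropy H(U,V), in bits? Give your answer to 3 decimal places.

H(U,V) = −Σ p(x,y)·log₂ p(x,y) over all 9 cells.
  cell (1,r): −0.02·log₂0.02 = 0.1129
  cell (1,s): −0.23·log₂0.23 = 0.4877
  cell (1,t): −0.11·log₂0.11 = 0.3503
  cell (2,r): −0.06·log₂0.06 = 0.2435
  cell (2,s): −0.24·log₂0.24 = 0.4941
  cell (2,t): −0.11·log₂0.11 = 0.3503
  cell (3,r): −0.16·log₂0.16 = 0.4230
  cell (3,s): −0.06·log₂0.06 = 0.2435
  cell (3,t): −0.01·log₂0.01 = 0.0664
Sum = 2.772 bits.

2.772 bits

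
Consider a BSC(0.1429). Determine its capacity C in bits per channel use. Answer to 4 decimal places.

0.4082 bits

Binary symmetric channel: C = 1 − h₂(ε) where h₂ is the binary entropy function.
h₂(0.1429) = −0.1429·log₂0.1429 − 0.8571·log₂0.8571 = 0.5918.
C = 1 − 0.5918 = 0.4082 bits per channel use.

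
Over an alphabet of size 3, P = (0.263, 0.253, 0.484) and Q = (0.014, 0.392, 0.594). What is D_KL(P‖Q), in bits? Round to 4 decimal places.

D(P‖Q) = Σ p·log₂(p/q).
  0.263·log₂(0.263/0.014) = 1.11290
  0.253·log₂(0.253/0.392) = -0.15982
  0.484·log₂(0.484/0.594) = -0.14300
D(P‖Q) = 0.8101 bits.

0.8101 bits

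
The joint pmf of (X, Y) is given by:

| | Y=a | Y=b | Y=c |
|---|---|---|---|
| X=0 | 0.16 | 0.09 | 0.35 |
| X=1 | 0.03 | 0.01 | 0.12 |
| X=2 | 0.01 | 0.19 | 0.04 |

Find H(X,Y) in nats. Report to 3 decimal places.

H(X,Y) = −Σ p(x,y)·ln p(x,y) over all 9 cells.
  cell (0,a): −0.16·ln0.16 = 0.2932
  cell (0,b): −0.09·ln0.09 = 0.2167
  cell (0,c): −0.35·ln0.35 = 0.3674
  cell (1,a): −0.03·ln0.03 = 0.1052
  cell (1,b): −0.01·ln0.01 = 0.0461
  cell (1,c): −0.12·ln0.12 = 0.2544
  cell (2,a): −0.01·ln0.01 = 0.0461
  cell (2,b): −0.19·ln0.19 = 0.3155
  cell (2,c): −0.04·ln0.04 = 0.1288
Sum = 1.773 nats.

1.773 nats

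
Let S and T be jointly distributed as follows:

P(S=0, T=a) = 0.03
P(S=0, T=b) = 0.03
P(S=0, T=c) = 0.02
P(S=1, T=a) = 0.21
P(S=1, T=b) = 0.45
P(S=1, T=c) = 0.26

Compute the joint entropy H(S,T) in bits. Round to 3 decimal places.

1.913 bits

H(S,T) = −Σ p(x,y)·log₂ p(x,y) over all 6 cells.
  cell (0,a): −0.03·log₂0.03 = 0.1518
  cell (0,b): −0.03·log₂0.03 = 0.1518
  cell (0,c): −0.02·log₂0.02 = 0.1129
  cell (1,a): −0.21·log₂0.21 = 0.4728
  cell (1,b): −0.45·log₂0.45 = 0.5184
  cell (1,c): −0.26·log₂0.26 = 0.5053
Sum = 1.913 bits.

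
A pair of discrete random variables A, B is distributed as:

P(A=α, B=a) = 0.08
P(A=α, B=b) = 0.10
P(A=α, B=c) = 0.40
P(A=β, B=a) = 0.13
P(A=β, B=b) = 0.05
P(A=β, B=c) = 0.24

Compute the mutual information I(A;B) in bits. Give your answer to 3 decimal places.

Marginals: p(A) = (0.5800, 0.4200), p(B) = (0.2100, 0.1500, 0.6400).
I(A;B) = Σ p(x,y)·log₂[p(x,y)/(p(x)p(y))].
  (α,a): 0.08·log₂(0.6568) = -0.0485
  (α,b): 0.10·log₂(1.1494) = 0.0201
  (α,c): 0.40·log₂(1.0776) = 0.0431
  (β,a): 0.13·log₂(1.4739) = 0.0728
  (β,b): 0.05·log₂(0.7937) = -0.0167
  (β,c): 0.24·log₂(0.8929) = -0.0392
Sum = 0.032 bits.

0.032 bits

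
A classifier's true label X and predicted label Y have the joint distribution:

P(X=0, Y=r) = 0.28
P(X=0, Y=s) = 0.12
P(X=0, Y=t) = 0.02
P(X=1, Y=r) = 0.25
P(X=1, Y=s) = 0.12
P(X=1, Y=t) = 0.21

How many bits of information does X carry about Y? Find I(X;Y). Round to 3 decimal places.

Marginals: p(X) = (0.4200, 0.5800), p(Y) = (0.5300, 0.2400, 0.2300).
I(X;Y) = Σ p(x,y)·log₂[p(x,y)/(p(x)p(y))].
  (0,r): 0.28·log₂(1.2579) = 0.0927
  (0,s): 0.12·log₂(1.1905) = 0.0302
  (0,t): 0.02·log₂(0.2070) = -0.0454
  (1,r): 0.25·log₂(0.8133) = -0.0745
  (1,s): 0.12·log₂(0.8621) = -0.0257
  (1,t): 0.21·log₂(1.5742) = 0.1375
Sum = 0.115 bits.

0.115 bits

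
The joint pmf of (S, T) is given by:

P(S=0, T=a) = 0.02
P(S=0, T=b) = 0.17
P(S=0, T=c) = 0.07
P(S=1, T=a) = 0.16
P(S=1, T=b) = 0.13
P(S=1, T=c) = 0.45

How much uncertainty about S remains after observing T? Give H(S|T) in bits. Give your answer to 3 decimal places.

0.683 bits

Chain rule: H(S|T) = H(S,T) − H(T).
Marginals: p(S) = (0.2600, 0.7400), p(T) = (0.1800, 0.3000, 0.5200).
H(S,T) = 2.1401 bits; H(T) = 1.4570 bits.
H(S|T) = 2.1401 − 1.4570 = 0.683 bits.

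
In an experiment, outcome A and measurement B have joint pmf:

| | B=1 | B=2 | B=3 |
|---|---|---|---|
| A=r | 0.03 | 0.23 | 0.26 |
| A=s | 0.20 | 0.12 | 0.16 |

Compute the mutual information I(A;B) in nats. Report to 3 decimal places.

Marginals: p(A) = (0.5200, 0.4800), p(B) = (0.2300, 0.3500, 0.4200).
I(A;B) = H(A) + H(B) − H(A,B).
H(A) = 0.6923, H(B) = 1.0698, H(A,B) = 1.6630.
I(A;B) = 0.6923 + 1.0698 − 1.6630 = 0.099 nats.

0.099 nats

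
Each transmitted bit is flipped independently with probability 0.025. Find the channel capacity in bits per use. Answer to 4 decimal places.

Binary symmetric channel: C = 1 − h₂(ε) where h₂ is the binary entropy function.
h₂(0.025) = −0.025·log₂0.025 − 0.975·log₂0.975 = 0.1687.
C = 1 − 0.1687 = 0.8313 bits per channel use.

0.8313 bits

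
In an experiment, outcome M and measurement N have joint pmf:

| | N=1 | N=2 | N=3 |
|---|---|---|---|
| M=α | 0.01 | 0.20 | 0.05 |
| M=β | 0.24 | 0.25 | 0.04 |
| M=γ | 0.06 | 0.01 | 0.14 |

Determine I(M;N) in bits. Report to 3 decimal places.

Marginals: p(M) = (0.2600, 0.5300, 0.2100), p(N) = (0.3100, 0.4600, 0.2300).
I(M;N) = H(M) + H(N) − H(M,N).
H(M) = 1.4636, H(N) = 1.5268, H(M,N) = 2.6339.
I(M;N) = 1.4636 + 1.5268 − 2.6339 = 0.356 bits.

0.356 bits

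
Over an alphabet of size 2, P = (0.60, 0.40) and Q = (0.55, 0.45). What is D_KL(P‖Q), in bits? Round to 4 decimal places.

0.0073 bits

D(P‖Q) = Σ p·log₂(p/q).
  0.60·log₂(0.60/0.55) = 0.07532
  0.40·log₂(0.40/0.45) = -0.06797
D(P‖Q) = 0.0073 bits.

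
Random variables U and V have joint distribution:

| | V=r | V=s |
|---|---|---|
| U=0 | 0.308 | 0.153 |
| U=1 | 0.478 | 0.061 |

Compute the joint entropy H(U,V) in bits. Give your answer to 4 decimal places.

H(U,V) = −Σ p(x,y)·log₂ p(x,y) over all 4 cells.
  cell (0,r): −0.308·log₂0.308 = 0.52329
  cell (0,s): −0.153·log₂0.153 = 0.41438
  cell (1,r): −0.478·log₂0.478 = 0.50903
  cell (1,s): −0.061·log₂0.061 = 0.24614
Sum = 1.6928 bits.

1.6928 bits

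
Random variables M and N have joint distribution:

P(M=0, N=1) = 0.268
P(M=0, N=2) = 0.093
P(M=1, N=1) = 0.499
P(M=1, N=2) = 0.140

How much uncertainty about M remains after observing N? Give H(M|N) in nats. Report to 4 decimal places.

Chain rule: H(M|N) = H(M,N) − H(N).
Marginals: p(M) = (0.3610, 0.6390), p(N) = (0.7670, 0.2330).
H(M,N) = 1.1959 nats; H(N) = 0.5429 nats.
H(M|N) = 1.1959 − 0.5429 = 0.6530 nats.

0.6530 nats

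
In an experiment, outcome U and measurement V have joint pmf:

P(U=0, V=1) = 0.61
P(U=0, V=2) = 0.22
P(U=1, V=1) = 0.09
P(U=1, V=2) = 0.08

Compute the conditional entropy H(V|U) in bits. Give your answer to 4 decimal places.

Chain rule: H(V|U) = H(U,V) − H(U).
Marginals: p(U) = (0.8300, 0.1700), p(V) = (0.7000, 0.3000).
H(U,V) = 1.5197 bits; H(U) = 0.6577 bits.
H(V|U) = 1.5197 − 0.6577 = 0.8620 bits.

0.8620 bits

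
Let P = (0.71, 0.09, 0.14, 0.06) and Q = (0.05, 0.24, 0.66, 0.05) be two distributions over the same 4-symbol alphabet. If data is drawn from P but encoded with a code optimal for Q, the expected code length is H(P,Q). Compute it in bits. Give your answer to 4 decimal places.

3.5971 bits

H(P,Q) = −Σ p·log₂ q.
  −0.71·log₂(0.05) = 3.06857
  −0.09·log₂(0.24) = 0.18530
  −0.14·log₂(0.66) = 0.08392
  −0.06·log₂(0.05) = 0.25932
H(P,Q) = 3.5971 bits.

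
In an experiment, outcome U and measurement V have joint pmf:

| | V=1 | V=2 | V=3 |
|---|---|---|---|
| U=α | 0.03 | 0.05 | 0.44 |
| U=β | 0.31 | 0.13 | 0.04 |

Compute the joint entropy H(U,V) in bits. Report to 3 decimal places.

1.981 bits

H(U,V) = −Σ p(x,y)·log₂ p(x,y) over all 6 cells.
  cell (α,1): −0.03·log₂0.03 = 0.1518
  cell (α,2): −0.05·log₂0.05 = 0.2161
  cell (α,3): −0.44·log₂0.44 = 0.5211
  cell (β,1): −0.31·log₂0.31 = 0.5238
  cell (β,2): −0.13·log₂0.13 = 0.3826
  cell (β,3): −0.04·log₂0.04 = 0.1858
Sum = 1.981 bits.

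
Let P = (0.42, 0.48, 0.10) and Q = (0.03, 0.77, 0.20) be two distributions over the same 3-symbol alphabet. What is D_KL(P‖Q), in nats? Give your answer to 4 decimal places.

0.8122 nats

D(P‖Q) = Σ p·ln(p/q).
  0.42·ln(0.42/0.03) = 1.10840
  0.48·ln(0.48/0.77) = -0.22685
  0.10·ln(0.10/0.20) = -0.06931
D(P‖Q) = 0.8122 nats.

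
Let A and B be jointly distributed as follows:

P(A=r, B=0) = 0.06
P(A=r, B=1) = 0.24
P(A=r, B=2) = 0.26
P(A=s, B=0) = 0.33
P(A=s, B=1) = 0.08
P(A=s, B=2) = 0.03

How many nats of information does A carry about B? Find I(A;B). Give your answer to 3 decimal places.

0.242 nats

Marginals: p(A) = (0.5600, 0.4400), p(B) = (0.3900, 0.3200, 0.2900).
I(A;B) = H(A) + H(B) − H(A,B).
H(A) = 0.6859, H(B) = 1.0908, H(A,B) = 1.5347.
I(A;B) = 0.6859 + 1.0908 − 1.5347 = 0.242 nats.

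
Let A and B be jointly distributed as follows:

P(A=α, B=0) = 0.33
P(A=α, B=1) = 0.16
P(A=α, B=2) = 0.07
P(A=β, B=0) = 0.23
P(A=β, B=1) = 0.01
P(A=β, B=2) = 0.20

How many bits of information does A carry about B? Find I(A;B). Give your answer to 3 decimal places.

Marginals: p(A) = (0.5600, 0.4400), p(B) = (0.5600, 0.1700, 0.2700).
I(A;B) = Σ p(x,y)·log₂[p(x,y)/(p(x)p(y))].
  (α,0): 0.33·log₂(1.0523) = 0.0243
  (α,1): 0.16·log₂(1.6807) = 0.1198
  (α,2): 0.07·log₂(0.4630) = -0.0778
  (β,0): 0.23·log₂(0.9334) = -0.0229
  (β,1): 0.01·log₂(0.1337) = -0.0290
  (β,2): 0.20·log₂(1.6835) = 0.1503
Sum = 0.165 bits.

0.165 bits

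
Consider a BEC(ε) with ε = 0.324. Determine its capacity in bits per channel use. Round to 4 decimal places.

0.6760 bits

Binary erasure channel: capacity C = 1 − ε.
C = 1 − 0.324 = 0.6760 bits per channel use.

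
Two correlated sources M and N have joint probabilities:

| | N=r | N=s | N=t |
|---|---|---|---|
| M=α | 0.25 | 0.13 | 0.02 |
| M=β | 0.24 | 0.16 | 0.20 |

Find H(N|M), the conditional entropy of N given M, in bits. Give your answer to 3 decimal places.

1.406 bits

Marginals: p(M) = (0.4000, 0.6000), p(N) = (0.4900, 0.2900, 0.2200).
H(N|M) = Σ p(M) · H(N|M=·).
  M=α: p=0.4000, H(N|M=α) = 1.1669
  M=β: p=0.6000, H(N|M=β) = 1.5656
Weighted sum = 1.406 bits.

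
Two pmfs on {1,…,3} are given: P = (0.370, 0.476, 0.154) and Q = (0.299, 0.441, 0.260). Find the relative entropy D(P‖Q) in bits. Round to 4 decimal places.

D(P‖Q) = Σ p·log₂(p/q).
  0.370·log₂(0.370/0.299) = 0.11373
  0.476·log₂(0.476/0.441) = 0.05245
  0.154·log₂(0.154/0.260) = -0.11636
D(P‖Q) = 0.0498 bits.

0.0498 bits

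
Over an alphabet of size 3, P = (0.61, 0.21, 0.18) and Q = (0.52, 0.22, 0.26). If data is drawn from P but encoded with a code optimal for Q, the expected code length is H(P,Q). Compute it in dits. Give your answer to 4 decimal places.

H(P,Q) = −Σ p·log₁₀ q.
  −0.61·log₁₀(0.52) = 0.17324
  −0.21·log₁₀(0.22) = 0.13809
  −0.18·log₁₀(0.26) = 0.10530
H(P,Q) = 0.4166 dits.

0.4166 dits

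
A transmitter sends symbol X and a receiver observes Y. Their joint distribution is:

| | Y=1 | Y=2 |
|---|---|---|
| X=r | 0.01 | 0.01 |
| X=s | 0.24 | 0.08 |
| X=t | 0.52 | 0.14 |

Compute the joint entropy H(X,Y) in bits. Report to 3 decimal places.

H(X,Y) = −Σ p(x,y)·log₂ p(x,y) over all 6 cells.
  cell (r,1): −0.01·log₂0.01 = 0.0664
  cell (r,2): −0.01·log₂0.01 = 0.0664
  cell (s,1): −0.24·log₂0.24 = 0.4941
  cell (s,2): −0.08·log₂0.08 = 0.2915
  cell (t,1): −0.52·log₂0.52 = 0.4906
  cell (t,2): −0.14·log₂0.14 = 0.3971
Sum = 1.806 bits.

1.806 bits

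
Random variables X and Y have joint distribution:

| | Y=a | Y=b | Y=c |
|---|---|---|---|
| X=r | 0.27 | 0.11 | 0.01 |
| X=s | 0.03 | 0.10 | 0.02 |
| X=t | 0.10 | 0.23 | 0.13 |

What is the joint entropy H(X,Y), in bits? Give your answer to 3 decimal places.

2.726 bits

H(X,Y) = −Σ p(x,y)·log₂ p(x,y) over all 9 cells.
  cell (r,a): −0.27·log₂0.27 = 0.5100
  cell (r,b): −0.11·log₂0.11 = 0.3503
  cell (r,c): −0.01·log₂0.01 = 0.0664
  cell (s,a): −0.03·log₂0.03 = 0.1518
  cell (s,b): −0.10·log₂0.10 = 0.3322
  cell (s,c): −0.02·log₂0.02 = 0.1129
  cell (t,a): −0.10·log₂0.10 = 0.3322
  cell (t,b): −0.23·log₂0.23 = 0.4877
  cell (t,c): −0.13·log₂0.13 = 0.3826
Sum = 2.726 bits.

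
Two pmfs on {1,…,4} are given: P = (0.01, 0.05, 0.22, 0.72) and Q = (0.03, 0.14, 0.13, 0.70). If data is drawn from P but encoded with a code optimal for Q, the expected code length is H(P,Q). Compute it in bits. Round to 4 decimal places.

H(P,Q) = −Σ p·log₂ q.
  −0.01·log₂(0.03) = 0.05059
  −0.05·log₂(0.14) = 0.14183
  −0.22·log₂(0.13) = 0.64755
  −0.72·log₂(0.70) = 0.37049
H(P,Q) = 1.2105 bits.

1.2105 bits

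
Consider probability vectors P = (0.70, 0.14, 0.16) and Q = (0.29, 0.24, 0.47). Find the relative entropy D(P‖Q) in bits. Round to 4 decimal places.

0.5323 bits

D(P‖Q) = Σ p·log₂(p/q).
  0.70·log₂(0.70/0.29) = 0.88991
  0.14·log₂(0.14/0.24) = -0.10887
  0.16·log₂(0.16/0.47) = -0.24873
D(P‖Q) = 0.5323 bits.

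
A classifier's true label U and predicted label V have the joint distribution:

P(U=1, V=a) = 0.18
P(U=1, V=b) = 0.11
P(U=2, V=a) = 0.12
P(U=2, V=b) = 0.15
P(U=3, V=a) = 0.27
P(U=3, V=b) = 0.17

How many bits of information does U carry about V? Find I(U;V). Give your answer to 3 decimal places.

0.017 bits

Marginals: p(U) = (0.2900, 0.2700, 0.4400), p(V) = (0.5700, 0.4300).
I(U;V) = Σ p(x,y)·log₂[p(x,y)/(p(x)p(y))].
  (1,a): 0.18·log₂(1.0889) = 0.0221
  (1,b): 0.11·log₂(0.8821) = -0.0199
  (2,a): 0.12·log₂(0.7797) = -0.0431
  (2,b): 0.15·log₂(1.2920) = 0.0554
  (3,a): 0.27·log₂(1.0766) = 0.0287
  (3,b): 0.17·log₂(0.8985) = -0.0262
Sum = 0.017 bits.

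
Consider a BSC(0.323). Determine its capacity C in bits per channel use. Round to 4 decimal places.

Binary symmetric channel: C = 1 − h₂(ε) where h₂ is the binary entropy function.
h₂(0.323) = −0.323·log₂0.323 − 0.677·log₂0.677 = 0.9076.
C = 1 − 0.9076 = 0.0924 bits per channel use.

0.0924 bits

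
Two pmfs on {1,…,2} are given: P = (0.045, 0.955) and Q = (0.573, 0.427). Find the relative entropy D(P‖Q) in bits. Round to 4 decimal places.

0.9438 bits

D(P‖Q) = Σ p·log₂(p/q).
  0.045·log₂(0.045/0.573) = -0.16517
  0.955·log₂(0.955/0.427) = 1.10901
D(P‖Q) = 0.9438 bits.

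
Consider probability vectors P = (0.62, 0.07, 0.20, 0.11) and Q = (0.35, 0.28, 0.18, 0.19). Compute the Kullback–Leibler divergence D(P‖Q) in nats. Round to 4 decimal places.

0.2184 nats

D(P‖Q) = Σ p·ln(p/q).
  0.62·ln(0.62/0.35) = 0.35451
  0.07·ln(0.07/0.28) = -0.09704
  0.20·ln(0.20/0.18) = 0.02107
  0.11·ln(0.11/0.19) = -0.06012
D(P‖Q) = 0.2184 nats.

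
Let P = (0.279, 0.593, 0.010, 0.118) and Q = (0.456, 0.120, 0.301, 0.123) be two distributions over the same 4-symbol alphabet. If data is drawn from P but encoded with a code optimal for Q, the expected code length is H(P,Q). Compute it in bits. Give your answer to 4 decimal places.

H(P,Q) = −Σ p·log₂ q.
  −0.279·log₂(0.456) = 0.31608
  −0.593·log₂(0.120) = 1.81392
  −0.010·log₂(0.301) = 0.01732
  −0.118·log₂(0.123) = 0.35675
H(P,Q) = 2.5041 bits.

2.5041 bits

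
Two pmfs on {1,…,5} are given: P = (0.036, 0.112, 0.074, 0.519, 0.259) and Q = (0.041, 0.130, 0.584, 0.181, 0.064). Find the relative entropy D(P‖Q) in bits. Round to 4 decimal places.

1.0597 bits

D(P‖Q) = Σ p·log₂(p/q).
  0.036·log₂(0.036/0.041) = -0.00675
  0.112·log₂(0.112/0.130) = -0.02408
  0.074·log₂(0.074/0.584) = -0.22055
  0.519·log₂(0.519/0.181) = 0.78875
  0.259·log₂(0.259/0.064) = 0.52235
D(P‖Q) = 1.0597 bits.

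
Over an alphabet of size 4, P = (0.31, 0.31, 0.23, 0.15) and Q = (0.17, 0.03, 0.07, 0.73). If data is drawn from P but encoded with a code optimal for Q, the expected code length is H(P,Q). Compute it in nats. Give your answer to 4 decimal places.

2.2952 nats

H(P,Q) = −Σ p·ln q.
  −0.31·ln(0.17) = 0.54931
  −0.31·ln(0.03) = 1.08703
  −0.23·ln(0.07) = 0.61163
  −0.15·ln(0.73) = 0.04721
H(P,Q) = 2.2952 nats.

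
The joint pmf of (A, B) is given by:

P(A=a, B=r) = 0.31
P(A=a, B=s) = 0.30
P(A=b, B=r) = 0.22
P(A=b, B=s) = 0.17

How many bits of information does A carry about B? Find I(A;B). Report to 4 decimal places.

Marginals: p(A) = (0.6100, 0.3900), p(B) = (0.5300, 0.4700).
I(A;B) = H(A) + H(B) − H(A,B).
H(A) = 0.9648, H(B) = 0.9974, H(A,B) = 1.9600.
I(A;B) = 0.9648 + 0.9974 − 1.9600 = 0.0022 bits.

0.0022 bits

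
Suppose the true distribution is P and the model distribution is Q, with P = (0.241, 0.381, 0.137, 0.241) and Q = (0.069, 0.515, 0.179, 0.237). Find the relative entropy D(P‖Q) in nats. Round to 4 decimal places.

0.1540 nats

D(P‖Q) = Σ p·ln(p/q).
  0.241·ln(0.241/0.069) = 0.30142
  0.381·ln(0.381/0.515) = -0.11482
  0.137·ln(0.137/0.179) = -0.03663
  0.241·ln(0.241/0.237) = 0.00403
D(P‖Q) = 0.1540 nats.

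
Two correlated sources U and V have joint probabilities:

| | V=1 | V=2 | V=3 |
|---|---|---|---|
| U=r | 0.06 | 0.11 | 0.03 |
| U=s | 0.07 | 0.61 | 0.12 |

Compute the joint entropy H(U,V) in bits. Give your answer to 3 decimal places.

1.816 bits

H(U,V) = −Σ p(x,y)·log₂ p(x,y) over all 6 cells.
  cell (r,1): −0.06·log₂0.06 = 0.2435
  cell (r,2): −0.11·log₂0.11 = 0.3503
  cell (r,3): −0.03·log₂0.03 = 0.1518
  cell (s,1): −0.07·log₂0.07 = 0.2686
  cell (s,2): −0.61·log₂0.61 = 0.4350
  cell (s,3): −0.12·log₂0.12 = 0.3671
Sum = 1.816 bits.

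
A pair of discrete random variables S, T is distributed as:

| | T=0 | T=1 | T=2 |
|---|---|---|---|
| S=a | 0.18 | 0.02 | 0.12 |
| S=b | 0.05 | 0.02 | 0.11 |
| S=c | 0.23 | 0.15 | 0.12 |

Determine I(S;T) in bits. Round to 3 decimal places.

0.102 bits

Marginals: p(S) = (0.3200, 0.1800, 0.5000), p(T) = (0.4600, 0.1900, 0.3500).
I(S;T) = Σ p(x,y)·log₂[p(x,y)/(p(x)p(y))].
  (a,0): 0.18·log₂(1.2228) = 0.0522
  (a,1): 0.02·log₂(0.3289) = -0.0321
  (a,2): 0.12·log₂(1.0714) = 0.0119
  (b,0): 0.05·log₂(0.6039) = -0.0364
  (b,1): 0.02·log₂(0.5848) = -0.0155
  (b,2): 0.11·log₂(1.7460) = 0.0884
  (c,0): 0.23·log₂(1.0000) = 0.0000
  (c,1): 0.15·log₂(1.5789) = 0.0988
  (c,2): 0.12·log₂(0.6857) = -0.0653
Sum = 0.102 bits.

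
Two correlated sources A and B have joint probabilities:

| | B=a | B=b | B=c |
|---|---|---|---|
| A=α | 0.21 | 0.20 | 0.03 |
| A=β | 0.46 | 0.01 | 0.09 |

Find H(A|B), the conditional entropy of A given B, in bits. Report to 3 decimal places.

Marginals: p(A) = (0.4400, 0.5600), p(B) = (0.6700, 0.2100, 0.1200).
H(A|B) = Σ p(B) · H(A|B=·).
  B=a: p=0.6700, H(A|B=a) = 0.8971
  B=b: p=0.2100, H(A|B=b) = 0.2762
  B=c: p=0.1200, H(A|B=c) = 0.8113
Weighted sum = 0.756 bits.

0.756 bits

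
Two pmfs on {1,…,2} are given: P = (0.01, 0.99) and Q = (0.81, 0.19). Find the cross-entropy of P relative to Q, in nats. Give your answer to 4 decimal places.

H(P,Q) = −Σ p·ln q.
  −0.01·ln(0.81) = 0.00211
  −0.99·ln(0.19) = 1.64412
H(P,Q) = 1.6462 nats.

1.6462 nats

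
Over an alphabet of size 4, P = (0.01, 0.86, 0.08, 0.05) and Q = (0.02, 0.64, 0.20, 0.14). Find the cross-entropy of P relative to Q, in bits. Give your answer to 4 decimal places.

H(P,Q) = −Σ p·log₂ q.
  −0.01·log₂(0.02) = 0.05644
  −0.86·log₂(0.64) = 0.55372
  −0.08·log₂(0.20) = 0.18575
  −0.05·log₂(0.14) = 0.14183
H(P,Q) = 0.9377 bits.

0.9377 bits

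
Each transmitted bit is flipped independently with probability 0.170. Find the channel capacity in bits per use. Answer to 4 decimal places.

Binary symmetric channel: C = 1 − h₂(ε) where h₂ is the binary entropy function.
h₂(0.170) = −0.170·log₂0.170 − 0.830·log₂0.830 = 0.6577.
C = 1 − 0.6577 = 0.3423 bits per channel use.

0.3423 bits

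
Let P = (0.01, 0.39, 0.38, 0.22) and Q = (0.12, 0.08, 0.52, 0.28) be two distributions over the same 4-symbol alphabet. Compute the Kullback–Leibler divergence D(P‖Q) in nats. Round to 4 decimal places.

0.4207 nats

D(P‖Q) = Σ p·ln(p/q).
  0.01·ln(0.01/0.12) = -0.02485
  0.39·ln(0.39/0.08) = 0.61781
  0.38·ln(0.38/0.52) = -0.11919
  0.22·ln(0.22/0.28) = -0.05306
D(P‖Q) = 0.4207 nats.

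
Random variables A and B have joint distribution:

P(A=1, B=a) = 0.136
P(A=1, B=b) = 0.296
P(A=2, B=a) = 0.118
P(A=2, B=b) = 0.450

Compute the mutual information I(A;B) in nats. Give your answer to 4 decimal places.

Marginals: p(A) = (0.4320, 0.5680), p(B) = (0.2540, 0.7460).
I(A;B) = Σ p(x,y)·ln[p(x,y)/(p(x)p(y))].
  (1,a): 0.136·ln(1.2394) = 0.02919
  (1,b): 0.296·ln(0.9185) = -0.02517
  (2,a): 0.118·ln(0.8179) = -0.02372
  (2,b): 0.450·ln(1.0620) = 0.02707
Sum = 0.0074 nats.

0.0074 nats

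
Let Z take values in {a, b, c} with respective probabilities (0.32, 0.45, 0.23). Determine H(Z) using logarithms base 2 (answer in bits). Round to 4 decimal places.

1.5321 bits

H(Z) = −Σ p·log₂ p.
  −(0.32)·log₂(0.32) = 0.52603
  −(0.45)·log₂(0.45) = 0.51840
  −(0.23)·log₂(0.23) = 0.48767
Sum: 0.52603 + 0.51840 + 0.48767 = 1.5321 bits.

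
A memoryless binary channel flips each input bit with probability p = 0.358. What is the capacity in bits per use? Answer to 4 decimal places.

0.0590 bits

Binary symmetric channel: C = 1 − h₂(ε) where h₂ is the binary entropy function.
h₂(0.358) = −0.358·log₂0.358 − 0.642·log₂0.642 = 0.9410.
C = 1 − 0.9410 = 0.0590 bits per channel use.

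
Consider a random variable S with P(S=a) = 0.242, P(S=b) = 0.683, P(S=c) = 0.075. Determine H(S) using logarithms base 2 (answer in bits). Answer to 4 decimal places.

H(S) = −Σ p·log₂ p.
  −(0.242)·log₂(0.242) = 0.49535
  −(0.683)·log₂(0.683) = 0.37568
  −(0.075)·log₂(0.075) = 0.28027
Sum: 0.49535 + 0.37568 + 0.28027 = 1.1513 bits.

1.1513 bits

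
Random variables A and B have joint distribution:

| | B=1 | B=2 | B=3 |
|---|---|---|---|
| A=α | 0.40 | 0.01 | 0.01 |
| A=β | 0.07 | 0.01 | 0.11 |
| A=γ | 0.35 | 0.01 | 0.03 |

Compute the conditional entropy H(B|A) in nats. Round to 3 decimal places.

0.405 nats

Chain rule: H(B|A) = H(A,B) − H(A).
Marginals: p(A) = (0.4200, 0.1900, 0.3900), p(B) = (0.8200, 0.0300, 0.1500).
H(A,B) = 1.4523 nats; H(A) = 1.0471 nats.
H(B|A) = 1.4523 − 1.0471 = 0.405 nats.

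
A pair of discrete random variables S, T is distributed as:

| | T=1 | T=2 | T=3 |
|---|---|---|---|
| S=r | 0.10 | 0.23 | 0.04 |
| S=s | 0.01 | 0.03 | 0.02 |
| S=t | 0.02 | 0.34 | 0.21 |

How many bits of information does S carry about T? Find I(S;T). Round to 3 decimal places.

Marginals: p(S) = (0.3700, 0.0600, 0.5700), p(T) = (0.1300, 0.6000, 0.2700).
I(S;T) = H(S) + H(T) − H(S,T).
H(S) = 1.2365, H(T) = 1.3348, H(S,T) = 2.4516.
I(S;T) = 1.2365 + 1.3348 − 2.4516 = 0.120 bits.

0.120 bits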